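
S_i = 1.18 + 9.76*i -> [1.18, 10.94, 20.7, 30.46, 40.22]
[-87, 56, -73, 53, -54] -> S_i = Random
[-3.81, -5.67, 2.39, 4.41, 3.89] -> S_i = Random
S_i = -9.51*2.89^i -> [-9.51, -27.48, -79.43, -229.55, -663.39]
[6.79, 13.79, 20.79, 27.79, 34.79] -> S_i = 6.79 + 7.00*i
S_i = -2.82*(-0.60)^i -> [-2.82, 1.69, -1.02, 0.61, -0.37]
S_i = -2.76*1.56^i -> [-2.76, -4.31, -6.72, -10.48, -16.35]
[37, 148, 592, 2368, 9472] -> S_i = 37*4^i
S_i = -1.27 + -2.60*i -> [-1.27, -3.87, -6.47, -9.07, -11.67]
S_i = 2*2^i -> [2, 4, 8, 16, 32]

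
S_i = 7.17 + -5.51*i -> [7.17, 1.66, -3.85, -9.36, -14.87]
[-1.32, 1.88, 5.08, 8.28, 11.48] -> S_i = -1.32 + 3.20*i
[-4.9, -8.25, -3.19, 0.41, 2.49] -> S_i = Random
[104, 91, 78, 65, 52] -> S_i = 104 + -13*i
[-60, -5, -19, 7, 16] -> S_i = Random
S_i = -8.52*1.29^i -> [-8.52, -10.99, -14.18, -18.29, -23.59]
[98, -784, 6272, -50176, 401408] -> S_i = 98*-8^i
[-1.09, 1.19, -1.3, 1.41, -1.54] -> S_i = -1.09*(-1.09)^i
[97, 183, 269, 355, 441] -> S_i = 97 + 86*i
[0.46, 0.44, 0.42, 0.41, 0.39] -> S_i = 0.46*0.96^i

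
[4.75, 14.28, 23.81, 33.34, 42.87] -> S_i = 4.75 + 9.53*i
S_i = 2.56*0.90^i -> [2.56, 2.3, 2.07, 1.87, 1.68]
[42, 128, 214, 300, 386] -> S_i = 42 + 86*i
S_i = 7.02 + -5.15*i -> [7.02, 1.87, -3.28, -8.43, -13.58]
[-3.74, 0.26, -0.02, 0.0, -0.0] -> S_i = -3.74*(-0.07)^i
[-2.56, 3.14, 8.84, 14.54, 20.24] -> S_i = -2.56 + 5.70*i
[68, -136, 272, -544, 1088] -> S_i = 68*-2^i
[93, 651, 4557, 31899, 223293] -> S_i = 93*7^i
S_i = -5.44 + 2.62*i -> [-5.44, -2.82, -0.2, 2.42, 5.04]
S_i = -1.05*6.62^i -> [-1.05, -6.95, -46.02, -304.62, -2016.61]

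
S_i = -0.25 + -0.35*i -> [-0.25, -0.6, -0.95, -1.3, -1.65]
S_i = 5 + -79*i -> [5, -74, -153, -232, -311]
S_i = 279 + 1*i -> [279, 280, 281, 282, 283]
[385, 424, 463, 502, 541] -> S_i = 385 + 39*i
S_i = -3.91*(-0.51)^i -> [-3.91, 1.99, -1.02, 0.52, -0.26]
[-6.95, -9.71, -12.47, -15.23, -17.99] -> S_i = -6.95 + -2.76*i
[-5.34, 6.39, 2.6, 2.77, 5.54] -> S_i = Random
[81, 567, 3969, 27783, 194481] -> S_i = 81*7^i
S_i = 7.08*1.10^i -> [7.08, 7.79, 8.57, 9.42, 10.37]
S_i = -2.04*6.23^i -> [-2.04, -12.71, -79.18, -493.28, -3073.14]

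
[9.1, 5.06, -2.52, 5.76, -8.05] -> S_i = Random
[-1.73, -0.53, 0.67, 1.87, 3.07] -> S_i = -1.73 + 1.20*i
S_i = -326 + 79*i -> [-326, -247, -168, -89, -10]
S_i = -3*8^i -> [-3, -24, -192, -1536, -12288]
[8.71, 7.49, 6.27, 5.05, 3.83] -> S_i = 8.71 + -1.22*i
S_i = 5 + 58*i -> [5, 63, 121, 179, 237]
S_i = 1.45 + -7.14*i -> [1.45, -5.69, -12.83, -19.97, -27.11]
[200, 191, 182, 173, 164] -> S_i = 200 + -9*i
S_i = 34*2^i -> [34, 68, 136, 272, 544]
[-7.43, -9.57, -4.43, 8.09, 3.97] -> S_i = Random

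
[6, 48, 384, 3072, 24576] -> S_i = 6*8^i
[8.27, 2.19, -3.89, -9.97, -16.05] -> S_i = 8.27 + -6.08*i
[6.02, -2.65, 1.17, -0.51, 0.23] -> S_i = 6.02*(-0.44)^i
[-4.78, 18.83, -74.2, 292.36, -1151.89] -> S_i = -4.78*(-3.94)^i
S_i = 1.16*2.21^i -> [1.16, 2.56, 5.67, 12.52, 27.67]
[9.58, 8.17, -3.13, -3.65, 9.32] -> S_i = Random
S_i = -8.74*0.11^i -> [-8.74, -0.96, -0.11, -0.01, -0.0]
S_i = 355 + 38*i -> [355, 393, 431, 469, 507]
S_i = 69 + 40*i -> [69, 109, 149, 189, 229]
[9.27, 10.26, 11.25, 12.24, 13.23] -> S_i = 9.27 + 0.99*i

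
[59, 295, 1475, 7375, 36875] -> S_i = 59*5^i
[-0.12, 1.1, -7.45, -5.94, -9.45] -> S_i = Random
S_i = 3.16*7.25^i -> [3.16, 22.91, 166.1, 1204.21, 8730.5]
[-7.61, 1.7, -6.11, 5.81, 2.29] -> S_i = Random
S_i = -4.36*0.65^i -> [-4.36, -2.83, -1.84, -1.2, -0.78]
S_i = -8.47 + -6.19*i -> [-8.47, -14.66, -20.85, -27.04, -33.23]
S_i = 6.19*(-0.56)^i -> [6.19, -3.47, 1.94, -1.09, 0.61]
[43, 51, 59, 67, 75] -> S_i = 43 + 8*i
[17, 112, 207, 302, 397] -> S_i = 17 + 95*i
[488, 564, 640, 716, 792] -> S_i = 488 + 76*i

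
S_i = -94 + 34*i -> [-94, -60, -26, 8, 42]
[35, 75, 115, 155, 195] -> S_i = 35 + 40*i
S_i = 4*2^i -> [4, 8, 16, 32, 64]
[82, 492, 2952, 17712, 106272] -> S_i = 82*6^i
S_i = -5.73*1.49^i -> [-5.73, -8.54, -12.72, -18.95, -28.24]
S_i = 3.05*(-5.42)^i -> [3.05, -16.53, 89.6, -485.62, 2632.07]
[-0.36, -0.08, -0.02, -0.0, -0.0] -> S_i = -0.36*0.22^i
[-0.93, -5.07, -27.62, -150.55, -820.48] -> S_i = -0.93*5.45^i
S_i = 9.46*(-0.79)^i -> [9.46, -7.47, 5.9, -4.66, 3.68]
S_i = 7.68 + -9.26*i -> [7.68, -1.58, -10.84, -20.1, -29.36]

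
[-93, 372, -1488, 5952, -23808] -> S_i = -93*-4^i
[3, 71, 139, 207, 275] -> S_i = 3 + 68*i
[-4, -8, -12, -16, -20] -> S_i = -4 + -4*i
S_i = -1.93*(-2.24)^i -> [-1.93, 4.32, -9.68, 21.69, -48.59]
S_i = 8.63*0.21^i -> [8.63, 1.81, 0.38, 0.08, 0.02]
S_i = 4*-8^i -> [4, -32, 256, -2048, 16384]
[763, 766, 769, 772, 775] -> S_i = 763 + 3*i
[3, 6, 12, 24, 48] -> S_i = 3*2^i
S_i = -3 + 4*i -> [-3, 1, 5, 9, 13]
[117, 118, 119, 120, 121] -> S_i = 117 + 1*i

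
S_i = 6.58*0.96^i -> [6.58, 6.32, 6.06, 5.82, 5.59]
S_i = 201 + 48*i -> [201, 249, 297, 345, 393]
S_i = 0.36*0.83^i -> [0.36, 0.3, 0.25, 0.21, 0.17]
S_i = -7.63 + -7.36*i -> [-7.63, -14.99, -22.35, -29.71, -37.07]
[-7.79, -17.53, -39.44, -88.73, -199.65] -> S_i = -7.79*2.25^i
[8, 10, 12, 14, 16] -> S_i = 8 + 2*i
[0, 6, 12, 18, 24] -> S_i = 0 + 6*i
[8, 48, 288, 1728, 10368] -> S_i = 8*6^i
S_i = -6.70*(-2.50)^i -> [-6.7, 16.75, -41.88, 104.69, -261.72]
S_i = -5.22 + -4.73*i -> [-5.22, -9.95, -14.68, -19.41, -24.14]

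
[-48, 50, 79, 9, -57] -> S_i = Random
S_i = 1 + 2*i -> [1, 3, 5, 7, 9]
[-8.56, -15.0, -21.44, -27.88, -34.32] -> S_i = -8.56 + -6.44*i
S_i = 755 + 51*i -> [755, 806, 857, 908, 959]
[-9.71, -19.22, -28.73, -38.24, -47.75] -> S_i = -9.71 + -9.51*i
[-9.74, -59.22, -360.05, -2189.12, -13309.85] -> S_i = -9.74*6.08^i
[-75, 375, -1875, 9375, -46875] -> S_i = -75*-5^i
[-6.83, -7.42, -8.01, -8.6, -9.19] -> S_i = -6.83 + -0.59*i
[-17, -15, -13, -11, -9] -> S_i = -17 + 2*i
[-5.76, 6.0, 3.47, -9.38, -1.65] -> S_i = Random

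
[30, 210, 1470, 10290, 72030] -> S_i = 30*7^i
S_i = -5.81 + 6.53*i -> [-5.81, 0.72, 7.25, 13.78, 20.31]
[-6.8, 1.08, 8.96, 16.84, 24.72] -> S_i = -6.80 + 7.88*i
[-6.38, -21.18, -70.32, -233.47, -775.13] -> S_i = -6.38*3.32^i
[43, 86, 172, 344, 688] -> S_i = 43*2^i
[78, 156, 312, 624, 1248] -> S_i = 78*2^i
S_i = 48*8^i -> [48, 384, 3072, 24576, 196608]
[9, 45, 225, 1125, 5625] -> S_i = 9*5^i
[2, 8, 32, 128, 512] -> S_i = 2*4^i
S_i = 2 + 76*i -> [2, 78, 154, 230, 306]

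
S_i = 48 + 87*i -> [48, 135, 222, 309, 396]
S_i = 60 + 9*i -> [60, 69, 78, 87, 96]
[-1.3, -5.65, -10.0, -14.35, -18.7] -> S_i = -1.30 + -4.35*i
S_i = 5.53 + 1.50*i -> [5.53, 7.03, 8.53, 10.03, 11.53]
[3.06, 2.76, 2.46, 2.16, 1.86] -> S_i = 3.06 + -0.30*i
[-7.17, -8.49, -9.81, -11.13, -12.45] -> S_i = -7.17 + -1.32*i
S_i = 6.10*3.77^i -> [6.1, 23.0, 86.7, 326.85, 1232.24]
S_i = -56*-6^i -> [-56, 336, -2016, 12096, -72576]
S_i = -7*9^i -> [-7, -63, -567, -5103, -45927]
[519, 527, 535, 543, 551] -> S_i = 519 + 8*i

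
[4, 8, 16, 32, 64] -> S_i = 4*2^i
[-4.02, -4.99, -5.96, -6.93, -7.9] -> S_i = -4.02 + -0.97*i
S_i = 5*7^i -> [5, 35, 245, 1715, 12005]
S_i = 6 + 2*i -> [6, 8, 10, 12, 14]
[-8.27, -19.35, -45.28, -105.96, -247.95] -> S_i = -8.27*2.34^i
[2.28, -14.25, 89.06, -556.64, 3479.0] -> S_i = 2.28*(-6.25)^i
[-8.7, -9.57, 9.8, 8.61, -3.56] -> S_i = Random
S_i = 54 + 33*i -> [54, 87, 120, 153, 186]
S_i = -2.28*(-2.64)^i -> [-2.28, 6.02, -15.89, 41.95, -110.75]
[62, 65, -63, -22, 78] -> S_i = Random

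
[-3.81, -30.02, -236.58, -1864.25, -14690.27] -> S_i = -3.81*7.88^i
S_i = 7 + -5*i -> [7, 2, -3, -8, -13]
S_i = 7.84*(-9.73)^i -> [7.84, -76.28, 742.24, -7221.95, 70269.59]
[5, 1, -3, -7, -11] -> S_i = 5 + -4*i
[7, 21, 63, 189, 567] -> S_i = 7*3^i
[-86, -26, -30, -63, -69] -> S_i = Random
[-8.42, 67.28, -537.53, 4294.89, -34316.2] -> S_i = -8.42*(-7.99)^i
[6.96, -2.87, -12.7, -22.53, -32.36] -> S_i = 6.96 + -9.83*i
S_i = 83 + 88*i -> [83, 171, 259, 347, 435]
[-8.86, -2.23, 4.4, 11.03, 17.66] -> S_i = -8.86 + 6.63*i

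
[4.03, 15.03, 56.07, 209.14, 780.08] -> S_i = 4.03*3.73^i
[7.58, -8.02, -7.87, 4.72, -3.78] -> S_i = Random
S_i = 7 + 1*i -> [7, 8, 9, 10, 11]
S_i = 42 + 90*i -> [42, 132, 222, 312, 402]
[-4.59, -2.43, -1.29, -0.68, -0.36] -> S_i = -4.59*0.53^i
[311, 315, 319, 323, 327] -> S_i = 311 + 4*i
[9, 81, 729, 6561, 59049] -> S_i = 9*9^i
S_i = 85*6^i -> [85, 510, 3060, 18360, 110160]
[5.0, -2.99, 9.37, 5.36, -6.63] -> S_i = Random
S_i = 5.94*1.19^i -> [5.94, 7.07, 8.41, 10.01, 11.91]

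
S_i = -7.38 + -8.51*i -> [-7.38, -15.89, -24.4, -32.91, -41.42]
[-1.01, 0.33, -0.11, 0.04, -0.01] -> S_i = -1.01*(-0.33)^i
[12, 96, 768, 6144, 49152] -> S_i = 12*8^i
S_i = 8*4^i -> [8, 32, 128, 512, 2048]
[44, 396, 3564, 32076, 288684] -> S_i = 44*9^i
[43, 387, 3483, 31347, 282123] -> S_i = 43*9^i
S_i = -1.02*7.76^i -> [-1.02, -7.92, -61.42, -476.63, -3698.68]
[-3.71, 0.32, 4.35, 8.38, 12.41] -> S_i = -3.71 + 4.03*i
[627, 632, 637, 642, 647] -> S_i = 627 + 5*i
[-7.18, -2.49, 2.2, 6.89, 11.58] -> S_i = -7.18 + 4.69*i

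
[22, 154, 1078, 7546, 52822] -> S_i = 22*7^i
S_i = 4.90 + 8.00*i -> [4.9, 12.9, 20.9, 28.9, 36.9]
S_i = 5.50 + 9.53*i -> [5.5, 15.03, 24.56, 34.09, 43.62]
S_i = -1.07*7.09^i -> [-1.07, -7.59, -53.79, -381.35, -2703.76]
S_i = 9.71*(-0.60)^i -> [9.71, -5.83, 3.5, -2.1, 1.26]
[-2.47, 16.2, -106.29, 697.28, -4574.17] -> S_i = -2.47*(-6.56)^i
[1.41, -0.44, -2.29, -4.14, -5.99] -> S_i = 1.41 + -1.85*i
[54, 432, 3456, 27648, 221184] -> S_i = 54*8^i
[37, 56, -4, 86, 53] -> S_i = Random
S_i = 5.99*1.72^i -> [5.99, 10.3, 17.72, 30.48, 52.43]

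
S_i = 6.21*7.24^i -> [6.21, 44.96, 325.51, 2356.72, 17062.63]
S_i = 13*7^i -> [13, 91, 637, 4459, 31213]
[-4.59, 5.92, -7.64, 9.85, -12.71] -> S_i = -4.59*(-1.29)^i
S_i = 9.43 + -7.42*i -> [9.43, 2.01, -5.41, -12.83, -20.25]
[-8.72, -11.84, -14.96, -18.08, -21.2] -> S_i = -8.72 + -3.12*i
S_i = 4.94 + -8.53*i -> [4.94, -3.59, -12.12, -20.65, -29.18]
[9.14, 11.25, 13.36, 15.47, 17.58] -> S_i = 9.14 + 2.11*i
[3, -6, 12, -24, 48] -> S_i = 3*-2^i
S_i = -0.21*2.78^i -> [-0.21, -0.58, -1.62, -4.51, -12.54]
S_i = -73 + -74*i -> [-73, -147, -221, -295, -369]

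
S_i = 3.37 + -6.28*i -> [3.37, -2.91, -9.19, -15.47, -21.75]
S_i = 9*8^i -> [9, 72, 576, 4608, 36864]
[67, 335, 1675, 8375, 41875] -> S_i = 67*5^i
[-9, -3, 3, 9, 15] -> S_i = -9 + 6*i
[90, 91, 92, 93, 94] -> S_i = 90 + 1*i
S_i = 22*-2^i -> [22, -44, 88, -176, 352]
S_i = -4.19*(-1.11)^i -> [-4.19, 4.65, -5.16, 5.73, -6.36]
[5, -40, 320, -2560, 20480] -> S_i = 5*-8^i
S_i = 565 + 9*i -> [565, 574, 583, 592, 601]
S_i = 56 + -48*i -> [56, 8, -40, -88, -136]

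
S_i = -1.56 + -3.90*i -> [-1.56, -5.46, -9.36, -13.26, -17.16]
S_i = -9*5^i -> [-9, -45, -225, -1125, -5625]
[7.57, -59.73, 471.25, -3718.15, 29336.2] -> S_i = 7.57*(-7.89)^i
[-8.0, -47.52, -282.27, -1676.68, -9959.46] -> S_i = -8.00*5.94^i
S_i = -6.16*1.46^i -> [-6.16, -8.99, -13.13, -19.17, -27.99]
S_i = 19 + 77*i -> [19, 96, 173, 250, 327]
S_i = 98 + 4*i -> [98, 102, 106, 110, 114]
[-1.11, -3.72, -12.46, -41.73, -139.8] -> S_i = -1.11*3.35^i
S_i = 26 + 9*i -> [26, 35, 44, 53, 62]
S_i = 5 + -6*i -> [5, -1, -7, -13, -19]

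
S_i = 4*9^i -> [4, 36, 324, 2916, 26244]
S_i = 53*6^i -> [53, 318, 1908, 11448, 68688]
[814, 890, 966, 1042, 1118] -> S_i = 814 + 76*i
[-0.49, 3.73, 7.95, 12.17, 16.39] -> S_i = -0.49 + 4.22*i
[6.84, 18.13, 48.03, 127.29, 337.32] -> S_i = 6.84*2.65^i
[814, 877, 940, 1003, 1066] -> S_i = 814 + 63*i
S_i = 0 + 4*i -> [0, 4, 8, 12, 16]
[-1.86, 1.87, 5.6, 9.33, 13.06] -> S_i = -1.86 + 3.73*i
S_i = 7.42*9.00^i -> [7.42, 66.78, 601.02, 5409.18, 48682.62]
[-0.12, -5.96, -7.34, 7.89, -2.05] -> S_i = Random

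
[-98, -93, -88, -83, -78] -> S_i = -98 + 5*i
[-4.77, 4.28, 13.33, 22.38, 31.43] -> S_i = -4.77 + 9.05*i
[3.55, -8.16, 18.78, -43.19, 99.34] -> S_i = 3.55*(-2.30)^i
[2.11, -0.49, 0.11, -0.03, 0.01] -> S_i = 2.11*(-0.23)^i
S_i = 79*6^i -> [79, 474, 2844, 17064, 102384]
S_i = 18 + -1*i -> [18, 17, 16, 15, 14]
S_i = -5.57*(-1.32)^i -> [-5.57, 7.35, -9.71, 12.81, -16.91]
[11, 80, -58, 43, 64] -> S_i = Random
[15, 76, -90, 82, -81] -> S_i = Random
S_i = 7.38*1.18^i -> [7.38, 8.71, 10.28, 12.13, 14.31]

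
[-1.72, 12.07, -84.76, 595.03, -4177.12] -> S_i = -1.72*(-7.02)^i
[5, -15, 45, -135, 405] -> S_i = 5*-3^i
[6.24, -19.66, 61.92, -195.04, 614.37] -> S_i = 6.24*(-3.15)^i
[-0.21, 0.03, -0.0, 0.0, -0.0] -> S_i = -0.21*(-0.14)^i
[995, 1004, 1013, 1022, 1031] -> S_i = 995 + 9*i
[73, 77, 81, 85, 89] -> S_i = 73 + 4*i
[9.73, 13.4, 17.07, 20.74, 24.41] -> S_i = 9.73 + 3.67*i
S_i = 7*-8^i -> [7, -56, 448, -3584, 28672]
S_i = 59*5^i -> [59, 295, 1475, 7375, 36875]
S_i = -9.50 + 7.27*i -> [-9.5, -2.23, 5.04, 12.31, 19.58]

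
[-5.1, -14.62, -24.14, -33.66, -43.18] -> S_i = -5.10 + -9.52*i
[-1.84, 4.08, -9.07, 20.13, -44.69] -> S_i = -1.84*(-2.22)^i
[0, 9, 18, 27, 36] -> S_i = 0 + 9*i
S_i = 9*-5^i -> [9, -45, 225, -1125, 5625]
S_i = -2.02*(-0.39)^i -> [-2.02, 0.79, -0.31, 0.12, -0.05]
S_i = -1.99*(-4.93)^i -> [-1.99, 9.81, -48.37, 238.45, -1175.55]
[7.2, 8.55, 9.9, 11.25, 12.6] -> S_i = 7.20 + 1.35*i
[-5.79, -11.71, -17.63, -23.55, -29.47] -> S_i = -5.79 + -5.92*i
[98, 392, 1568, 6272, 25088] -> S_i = 98*4^i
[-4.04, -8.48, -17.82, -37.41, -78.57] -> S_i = -4.04*2.10^i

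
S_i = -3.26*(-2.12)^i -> [-3.26, 6.91, -14.65, 31.06, -65.85]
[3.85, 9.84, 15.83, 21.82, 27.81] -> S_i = 3.85 + 5.99*i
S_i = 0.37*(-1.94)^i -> [0.37, -0.72, 1.39, -2.7, 5.24]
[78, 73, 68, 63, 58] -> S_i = 78 + -5*i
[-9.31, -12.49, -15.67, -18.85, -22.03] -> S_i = -9.31 + -3.18*i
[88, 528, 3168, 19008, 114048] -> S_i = 88*6^i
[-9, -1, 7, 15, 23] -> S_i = -9 + 8*i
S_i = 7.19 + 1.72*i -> [7.19, 8.91, 10.63, 12.35, 14.07]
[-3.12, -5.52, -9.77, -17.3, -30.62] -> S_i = -3.12*1.77^i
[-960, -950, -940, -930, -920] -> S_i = -960 + 10*i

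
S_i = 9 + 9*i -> [9, 18, 27, 36, 45]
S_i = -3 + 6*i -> [-3, 3, 9, 15, 21]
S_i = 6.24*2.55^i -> [6.24, 15.91, 40.58, 103.47, 263.84]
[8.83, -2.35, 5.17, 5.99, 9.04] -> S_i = Random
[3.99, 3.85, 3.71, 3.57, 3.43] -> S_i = 3.99 + -0.14*i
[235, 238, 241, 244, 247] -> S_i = 235 + 3*i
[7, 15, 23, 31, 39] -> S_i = 7 + 8*i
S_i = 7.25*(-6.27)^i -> [7.25, -45.46, 285.02, -1787.07, 11204.9]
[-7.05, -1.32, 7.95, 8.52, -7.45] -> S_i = Random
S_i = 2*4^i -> [2, 8, 32, 128, 512]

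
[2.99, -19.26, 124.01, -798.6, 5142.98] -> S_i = 2.99*(-6.44)^i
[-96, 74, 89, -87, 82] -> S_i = Random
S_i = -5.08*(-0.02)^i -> [-5.08, 0.1, -0.0, 0.0, -0.0]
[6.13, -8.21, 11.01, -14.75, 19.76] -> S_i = 6.13*(-1.34)^i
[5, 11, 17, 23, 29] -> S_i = 5 + 6*i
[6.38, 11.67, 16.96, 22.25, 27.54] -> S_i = 6.38 + 5.29*i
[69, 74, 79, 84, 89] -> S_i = 69 + 5*i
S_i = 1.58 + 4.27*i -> [1.58, 5.85, 10.12, 14.39, 18.66]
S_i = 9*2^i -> [9, 18, 36, 72, 144]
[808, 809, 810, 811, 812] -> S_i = 808 + 1*i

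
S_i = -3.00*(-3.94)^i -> [-3.0, 11.82, -46.57, 183.49, -722.95]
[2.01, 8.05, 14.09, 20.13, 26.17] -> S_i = 2.01 + 6.04*i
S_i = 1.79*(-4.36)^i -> [1.79, -7.8, 34.03, -148.36, 646.84]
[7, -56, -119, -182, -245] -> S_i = 7 + -63*i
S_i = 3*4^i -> [3, 12, 48, 192, 768]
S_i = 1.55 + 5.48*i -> [1.55, 7.03, 12.51, 17.99, 23.47]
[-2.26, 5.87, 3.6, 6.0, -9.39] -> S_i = Random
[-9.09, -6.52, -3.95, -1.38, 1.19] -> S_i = -9.09 + 2.57*i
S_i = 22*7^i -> [22, 154, 1078, 7546, 52822]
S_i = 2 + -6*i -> [2, -4, -10, -16, -22]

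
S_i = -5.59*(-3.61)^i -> [-5.59, 20.18, -72.85, 262.99, -949.38]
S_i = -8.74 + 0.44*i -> [-8.74, -8.3, -7.86, -7.42, -6.98]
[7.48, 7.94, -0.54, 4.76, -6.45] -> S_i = Random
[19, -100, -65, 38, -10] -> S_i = Random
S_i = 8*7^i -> [8, 56, 392, 2744, 19208]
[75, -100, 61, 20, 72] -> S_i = Random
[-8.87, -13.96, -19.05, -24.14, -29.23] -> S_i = -8.87 + -5.09*i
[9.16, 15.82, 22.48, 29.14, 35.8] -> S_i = 9.16 + 6.66*i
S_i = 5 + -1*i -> [5, 4, 3, 2, 1]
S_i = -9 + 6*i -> [-9, -3, 3, 9, 15]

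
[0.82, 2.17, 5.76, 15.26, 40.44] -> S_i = 0.82*2.65^i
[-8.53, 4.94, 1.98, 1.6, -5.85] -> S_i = Random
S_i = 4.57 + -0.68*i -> [4.57, 3.89, 3.21, 2.53, 1.85]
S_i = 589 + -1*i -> [589, 588, 587, 586, 585]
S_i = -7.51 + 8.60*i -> [-7.51, 1.09, 9.69, 18.29, 26.89]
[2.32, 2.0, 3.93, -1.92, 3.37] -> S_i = Random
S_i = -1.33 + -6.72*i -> [-1.33, -8.05, -14.77, -21.49, -28.21]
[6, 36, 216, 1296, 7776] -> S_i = 6*6^i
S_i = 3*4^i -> [3, 12, 48, 192, 768]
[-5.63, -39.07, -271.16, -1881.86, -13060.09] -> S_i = -5.63*6.94^i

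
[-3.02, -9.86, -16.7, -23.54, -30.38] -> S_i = -3.02 + -6.84*i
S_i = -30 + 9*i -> [-30, -21, -12, -3, 6]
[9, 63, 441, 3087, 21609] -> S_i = 9*7^i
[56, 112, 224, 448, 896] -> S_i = 56*2^i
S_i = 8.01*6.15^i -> [8.01, 49.26, 302.96, 1863.19, 11458.64]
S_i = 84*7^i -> [84, 588, 4116, 28812, 201684]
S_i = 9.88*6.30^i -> [9.88, 62.24, 392.14, 2470.46, 15563.93]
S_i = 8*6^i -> [8, 48, 288, 1728, 10368]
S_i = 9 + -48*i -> [9, -39, -87, -135, -183]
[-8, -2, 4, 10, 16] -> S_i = -8 + 6*i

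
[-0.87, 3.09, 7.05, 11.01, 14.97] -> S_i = -0.87 + 3.96*i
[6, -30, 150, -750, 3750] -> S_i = 6*-5^i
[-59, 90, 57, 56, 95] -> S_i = Random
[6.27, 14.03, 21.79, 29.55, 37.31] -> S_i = 6.27 + 7.76*i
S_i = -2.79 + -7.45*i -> [-2.79, -10.24, -17.69, -25.14, -32.59]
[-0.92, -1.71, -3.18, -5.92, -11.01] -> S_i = -0.92*1.86^i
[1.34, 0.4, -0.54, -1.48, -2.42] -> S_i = 1.34 + -0.94*i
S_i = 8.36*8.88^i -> [8.36, 74.24, 659.22, 5853.9, 51982.62]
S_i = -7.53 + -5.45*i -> [-7.53, -12.98, -18.43, -23.88, -29.33]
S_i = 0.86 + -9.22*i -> [0.86, -8.36, -17.58, -26.8, -36.02]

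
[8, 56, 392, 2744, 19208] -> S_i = 8*7^i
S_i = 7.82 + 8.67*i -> [7.82, 16.49, 25.16, 33.83, 42.5]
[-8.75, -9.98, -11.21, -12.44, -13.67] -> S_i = -8.75 + -1.23*i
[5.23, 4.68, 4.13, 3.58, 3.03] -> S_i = 5.23 + -0.55*i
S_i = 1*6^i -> [1, 6, 36, 216, 1296]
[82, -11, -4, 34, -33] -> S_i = Random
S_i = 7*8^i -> [7, 56, 448, 3584, 28672]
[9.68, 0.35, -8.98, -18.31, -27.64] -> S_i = 9.68 + -9.33*i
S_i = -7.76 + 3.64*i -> [-7.76, -4.12, -0.48, 3.16, 6.8]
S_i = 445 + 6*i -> [445, 451, 457, 463, 469]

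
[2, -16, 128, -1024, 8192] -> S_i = 2*-8^i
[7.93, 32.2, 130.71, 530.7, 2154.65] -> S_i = 7.93*4.06^i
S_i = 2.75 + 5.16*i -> [2.75, 7.91, 13.07, 18.23, 23.39]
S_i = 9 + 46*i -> [9, 55, 101, 147, 193]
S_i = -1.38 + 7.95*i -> [-1.38, 6.57, 14.52, 22.47, 30.42]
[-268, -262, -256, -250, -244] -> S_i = -268 + 6*i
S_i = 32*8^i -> [32, 256, 2048, 16384, 131072]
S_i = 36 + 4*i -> [36, 40, 44, 48, 52]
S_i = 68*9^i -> [68, 612, 5508, 49572, 446148]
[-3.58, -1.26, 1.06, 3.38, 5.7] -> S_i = -3.58 + 2.32*i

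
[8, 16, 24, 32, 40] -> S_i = 8 + 8*i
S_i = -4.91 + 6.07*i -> [-4.91, 1.16, 7.23, 13.3, 19.37]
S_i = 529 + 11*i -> [529, 540, 551, 562, 573]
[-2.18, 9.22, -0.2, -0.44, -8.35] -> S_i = Random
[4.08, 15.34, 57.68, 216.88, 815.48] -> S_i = 4.08*3.76^i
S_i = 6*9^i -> [6, 54, 486, 4374, 39366]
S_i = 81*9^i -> [81, 729, 6561, 59049, 531441]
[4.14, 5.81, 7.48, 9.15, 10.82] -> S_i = 4.14 + 1.67*i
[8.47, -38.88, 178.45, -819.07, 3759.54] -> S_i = 8.47*(-4.59)^i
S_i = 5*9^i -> [5, 45, 405, 3645, 32805]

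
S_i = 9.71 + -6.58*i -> [9.71, 3.13, -3.45, -10.03, -16.61]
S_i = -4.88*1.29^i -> [-4.88, -6.3, -8.12, -10.48, -13.51]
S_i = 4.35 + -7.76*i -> [4.35, -3.41, -11.17, -18.93, -26.69]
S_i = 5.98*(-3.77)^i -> [5.98, -22.54, 84.99, -320.42, 1208.0]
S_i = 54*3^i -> [54, 162, 486, 1458, 4374]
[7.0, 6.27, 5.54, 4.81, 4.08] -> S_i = 7.00 + -0.73*i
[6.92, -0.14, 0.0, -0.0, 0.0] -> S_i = 6.92*(-0.02)^i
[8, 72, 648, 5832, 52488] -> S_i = 8*9^i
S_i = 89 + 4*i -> [89, 93, 97, 101, 105]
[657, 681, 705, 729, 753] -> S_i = 657 + 24*i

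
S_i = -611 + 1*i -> [-611, -610, -609, -608, -607]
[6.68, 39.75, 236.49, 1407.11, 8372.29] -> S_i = 6.68*5.95^i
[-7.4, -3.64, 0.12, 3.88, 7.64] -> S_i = -7.40 + 3.76*i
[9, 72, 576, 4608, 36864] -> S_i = 9*8^i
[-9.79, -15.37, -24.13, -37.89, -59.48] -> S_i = -9.79*1.57^i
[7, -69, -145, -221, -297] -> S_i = 7 + -76*i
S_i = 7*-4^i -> [7, -28, 112, -448, 1792]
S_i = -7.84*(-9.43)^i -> [-7.84, 73.93, -697.17, 6574.32, -61995.88]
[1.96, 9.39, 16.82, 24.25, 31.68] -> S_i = 1.96 + 7.43*i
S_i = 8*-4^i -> [8, -32, 128, -512, 2048]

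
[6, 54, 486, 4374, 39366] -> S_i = 6*9^i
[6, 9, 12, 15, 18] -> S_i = 6 + 3*i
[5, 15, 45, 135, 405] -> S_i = 5*3^i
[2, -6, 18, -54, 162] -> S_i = 2*-3^i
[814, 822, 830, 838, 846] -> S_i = 814 + 8*i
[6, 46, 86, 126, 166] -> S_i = 6 + 40*i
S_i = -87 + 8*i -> [-87, -79, -71, -63, -55]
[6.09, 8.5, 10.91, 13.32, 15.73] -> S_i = 6.09 + 2.41*i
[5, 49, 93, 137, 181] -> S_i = 5 + 44*i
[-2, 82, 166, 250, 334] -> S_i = -2 + 84*i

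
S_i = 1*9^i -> [1, 9, 81, 729, 6561]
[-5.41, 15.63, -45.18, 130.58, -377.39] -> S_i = -5.41*(-2.89)^i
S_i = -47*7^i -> [-47, -329, -2303, -16121, -112847]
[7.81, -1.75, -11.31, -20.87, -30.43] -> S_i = 7.81 + -9.56*i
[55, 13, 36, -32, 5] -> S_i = Random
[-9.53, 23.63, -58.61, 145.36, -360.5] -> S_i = -9.53*(-2.48)^i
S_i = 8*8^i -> [8, 64, 512, 4096, 32768]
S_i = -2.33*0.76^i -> [-2.33, -1.77, -1.35, -1.02, -0.78]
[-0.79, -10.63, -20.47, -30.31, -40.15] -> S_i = -0.79 + -9.84*i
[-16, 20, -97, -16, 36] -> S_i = Random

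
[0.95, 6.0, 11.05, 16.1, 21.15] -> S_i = 0.95 + 5.05*i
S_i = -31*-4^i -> [-31, 124, -496, 1984, -7936]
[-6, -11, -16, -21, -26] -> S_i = -6 + -5*i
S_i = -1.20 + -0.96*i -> [-1.2, -2.16, -3.12, -4.08, -5.04]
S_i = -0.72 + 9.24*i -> [-0.72, 8.52, 17.76, 27.0, 36.24]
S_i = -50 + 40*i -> [-50, -10, 30, 70, 110]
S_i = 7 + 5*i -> [7, 12, 17, 22, 27]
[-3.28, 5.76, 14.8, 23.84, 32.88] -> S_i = -3.28 + 9.04*i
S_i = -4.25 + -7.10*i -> [-4.25, -11.35, -18.45, -25.55, -32.65]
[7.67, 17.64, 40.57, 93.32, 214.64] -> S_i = 7.67*2.30^i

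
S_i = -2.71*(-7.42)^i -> [-2.71, 20.11, -149.2, 1107.09, -8214.57]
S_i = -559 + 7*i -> [-559, -552, -545, -538, -531]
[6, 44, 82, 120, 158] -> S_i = 6 + 38*i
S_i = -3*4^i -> [-3, -12, -48, -192, -768]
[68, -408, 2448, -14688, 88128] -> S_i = 68*-6^i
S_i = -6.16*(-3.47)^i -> [-6.16, 21.38, -74.17, 257.38, -893.1]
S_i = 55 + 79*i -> [55, 134, 213, 292, 371]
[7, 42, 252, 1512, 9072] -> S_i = 7*6^i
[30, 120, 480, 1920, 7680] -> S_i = 30*4^i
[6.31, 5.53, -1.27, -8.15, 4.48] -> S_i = Random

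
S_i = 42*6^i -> [42, 252, 1512, 9072, 54432]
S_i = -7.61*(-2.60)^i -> [-7.61, 19.79, -51.44, 133.75, -347.76]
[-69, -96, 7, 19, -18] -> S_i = Random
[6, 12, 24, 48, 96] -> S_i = 6*2^i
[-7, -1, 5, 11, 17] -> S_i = -7 + 6*i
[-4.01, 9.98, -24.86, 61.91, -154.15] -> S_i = -4.01*(-2.49)^i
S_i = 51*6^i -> [51, 306, 1836, 11016, 66096]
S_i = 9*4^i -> [9, 36, 144, 576, 2304]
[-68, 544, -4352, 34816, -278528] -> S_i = -68*-8^i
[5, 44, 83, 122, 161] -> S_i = 5 + 39*i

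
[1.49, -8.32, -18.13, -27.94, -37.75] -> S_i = 1.49 + -9.81*i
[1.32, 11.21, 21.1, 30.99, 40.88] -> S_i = 1.32 + 9.89*i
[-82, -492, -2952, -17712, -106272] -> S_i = -82*6^i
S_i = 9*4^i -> [9, 36, 144, 576, 2304]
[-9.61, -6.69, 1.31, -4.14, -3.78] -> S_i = Random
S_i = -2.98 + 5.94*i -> [-2.98, 2.96, 8.9, 14.84, 20.78]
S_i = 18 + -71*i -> [18, -53, -124, -195, -266]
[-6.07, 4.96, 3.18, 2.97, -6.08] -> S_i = Random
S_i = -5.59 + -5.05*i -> [-5.59, -10.64, -15.69, -20.74, -25.79]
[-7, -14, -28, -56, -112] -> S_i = -7*2^i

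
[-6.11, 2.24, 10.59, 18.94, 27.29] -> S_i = -6.11 + 8.35*i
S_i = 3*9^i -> [3, 27, 243, 2187, 19683]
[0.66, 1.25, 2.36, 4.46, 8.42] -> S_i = 0.66*1.89^i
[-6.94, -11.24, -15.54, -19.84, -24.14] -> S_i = -6.94 + -4.30*i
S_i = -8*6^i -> [-8, -48, -288, -1728, -10368]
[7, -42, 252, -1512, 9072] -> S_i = 7*-6^i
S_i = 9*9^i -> [9, 81, 729, 6561, 59049]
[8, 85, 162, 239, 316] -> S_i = 8 + 77*i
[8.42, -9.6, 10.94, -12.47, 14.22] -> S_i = 8.42*(-1.14)^i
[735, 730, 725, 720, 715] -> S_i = 735 + -5*i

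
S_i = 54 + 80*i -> [54, 134, 214, 294, 374]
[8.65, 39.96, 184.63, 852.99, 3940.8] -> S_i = 8.65*4.62^i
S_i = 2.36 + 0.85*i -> [2.36, 3.21, 4.06, 4.91, 5.76]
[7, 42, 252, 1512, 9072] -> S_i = 7*6^i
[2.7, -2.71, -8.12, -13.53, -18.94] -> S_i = 2.70 + -5.41*i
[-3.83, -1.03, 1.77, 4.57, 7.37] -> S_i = -3.83 + 2.80*i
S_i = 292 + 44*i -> [292, 336, 380, 424, 468]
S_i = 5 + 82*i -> [5, 87, 169, 251, 333]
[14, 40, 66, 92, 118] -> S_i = 14 + 26*i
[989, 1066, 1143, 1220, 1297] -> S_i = 989 + 77*i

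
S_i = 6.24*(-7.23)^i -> [6.24, -45.12, 326.18, -2358.3, 17050.53]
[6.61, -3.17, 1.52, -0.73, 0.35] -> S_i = 6.61*(-0.48)^i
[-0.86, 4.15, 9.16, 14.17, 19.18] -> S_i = -0.86 + 5.01*i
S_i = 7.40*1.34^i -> [7.4, 9.92, 13.29, 17.81, 23.86]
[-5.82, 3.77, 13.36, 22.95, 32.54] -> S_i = -5.82 + 9.59*i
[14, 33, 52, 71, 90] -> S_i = 14 + 19*i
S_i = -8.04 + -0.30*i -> [-8.04, -8.34, -8.64, -8.94, -9.24]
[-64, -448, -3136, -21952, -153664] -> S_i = -64*7^i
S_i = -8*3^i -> [-8, -24, -72, -216, -648]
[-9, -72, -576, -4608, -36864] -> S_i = -9*8^i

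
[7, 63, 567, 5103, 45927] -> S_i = 7*9^i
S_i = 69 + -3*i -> [69, 66, 63, 60, 57]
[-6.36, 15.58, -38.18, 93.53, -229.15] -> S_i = -6.36*(-2.45)^i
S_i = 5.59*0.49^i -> [5.59, 2.74, 1.34, 0.66, 0.32]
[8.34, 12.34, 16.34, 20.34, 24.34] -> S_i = 8.34 + 4.00*i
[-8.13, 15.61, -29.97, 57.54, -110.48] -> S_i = -8.13*(-1.92)^i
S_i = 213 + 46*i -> [213, 259, 305, 351, 397]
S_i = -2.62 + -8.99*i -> [-2.62, -11.61, -20.6, -29.59, -38.58]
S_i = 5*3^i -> [5, 15, 45, 135, 405]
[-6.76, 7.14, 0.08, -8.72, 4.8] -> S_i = Random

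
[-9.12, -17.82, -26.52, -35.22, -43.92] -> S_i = -9.12 + -8.70*i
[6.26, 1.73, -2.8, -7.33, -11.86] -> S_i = 6.26 + -4.53*i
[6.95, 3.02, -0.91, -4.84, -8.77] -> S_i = 6.95 + -3.93*i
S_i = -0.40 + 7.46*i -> [-0.4, 7.06, 14.52, 21.98, 29.44]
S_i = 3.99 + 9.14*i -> [3.99, 13.13, 22.27, 31.41, 40.55]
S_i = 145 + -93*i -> [145, 52, -41, -134, -227]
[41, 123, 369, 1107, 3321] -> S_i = 41*3^i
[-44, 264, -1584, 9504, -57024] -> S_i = -44*-6^i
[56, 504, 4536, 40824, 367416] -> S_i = 56*9^i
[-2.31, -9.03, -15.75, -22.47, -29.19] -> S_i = -2.31 + -6.72*i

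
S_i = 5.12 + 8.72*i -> [5.12, 13.84, 22.56, 31.28, 40.0]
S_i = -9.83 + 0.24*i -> [-9.83, -9.59, -9.35, -9.11, -8.87]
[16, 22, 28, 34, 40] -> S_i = 16 + 6*i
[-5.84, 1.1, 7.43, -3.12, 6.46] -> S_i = Random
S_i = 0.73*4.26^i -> [0.73, 3.11, 13.25, 56.44, 240.41]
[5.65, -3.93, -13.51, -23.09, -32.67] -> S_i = 5.65 + -9.58*i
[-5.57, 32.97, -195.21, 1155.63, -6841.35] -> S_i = -5.57*(-5.92)^i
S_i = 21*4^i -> [21, 84, 336, 1344, 5376]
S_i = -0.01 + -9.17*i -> [-0.01, -9.18, -18.35, -27.52, -36.69]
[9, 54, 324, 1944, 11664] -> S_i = 9*6^i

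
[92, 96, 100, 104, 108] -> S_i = 92 + 4*i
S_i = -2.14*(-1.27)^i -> [-2.14, 2.72, -3.45, 4.38, -5.57]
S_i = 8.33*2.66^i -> [8.33, 22.16, 58.94, 156.78, 417.03]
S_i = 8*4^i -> [8, 32, 128, 512, 2048]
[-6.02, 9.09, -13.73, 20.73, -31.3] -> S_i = -6.02*(-1.51)^i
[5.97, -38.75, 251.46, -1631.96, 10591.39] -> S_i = 5.97*(-6.49)^i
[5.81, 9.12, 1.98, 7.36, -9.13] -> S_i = Random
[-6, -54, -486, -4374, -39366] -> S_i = -6*9^i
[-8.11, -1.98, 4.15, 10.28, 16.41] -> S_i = -8.11 + 6.13*i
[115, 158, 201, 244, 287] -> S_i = 115 + 43*i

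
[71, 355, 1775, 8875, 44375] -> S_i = 71*5^i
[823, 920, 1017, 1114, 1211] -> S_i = 823 + 97*i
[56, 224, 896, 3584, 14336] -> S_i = 56*4^i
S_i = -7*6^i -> [-7, -42, -252, -1512, -9072]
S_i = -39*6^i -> [-39, -234, -1404, -8424, -50544]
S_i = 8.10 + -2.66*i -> [8.1, 5.44, 2.78, 0.12, -2.54]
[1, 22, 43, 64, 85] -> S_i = 1 + 21*i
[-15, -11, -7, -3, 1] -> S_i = -15 + 4*i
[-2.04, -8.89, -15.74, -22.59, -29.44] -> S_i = -2.04 + -6.85*i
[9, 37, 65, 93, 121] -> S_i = 9 + 28*i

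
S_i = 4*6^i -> [4, 24, 144, 864, 5184]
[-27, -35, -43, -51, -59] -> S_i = -27 + -8*i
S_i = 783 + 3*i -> [783, 786, 789, 792, 795]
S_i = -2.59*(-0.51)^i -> [-2.59, 1.32, -0.67, 0.34, -0.18]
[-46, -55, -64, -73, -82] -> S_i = -46 + -9*i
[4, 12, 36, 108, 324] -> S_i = 4*3^i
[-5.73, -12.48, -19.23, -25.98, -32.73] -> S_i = -5.73 + -6.75*i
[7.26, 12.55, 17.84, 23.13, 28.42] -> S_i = 7.26 + 5.29*i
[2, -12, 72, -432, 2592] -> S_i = 2*-6^i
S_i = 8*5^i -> [8, 40, 200, 1000, 5000]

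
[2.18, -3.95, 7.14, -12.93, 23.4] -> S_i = 2.18*(-1.81)^i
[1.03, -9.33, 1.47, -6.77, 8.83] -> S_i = Random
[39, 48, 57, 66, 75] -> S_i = 39 + 9*i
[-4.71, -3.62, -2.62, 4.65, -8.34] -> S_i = Random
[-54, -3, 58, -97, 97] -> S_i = Random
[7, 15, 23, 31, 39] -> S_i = 7 + 8*i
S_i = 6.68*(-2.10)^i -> [6.68, -14.03, 29.46, -61.86, 129.91]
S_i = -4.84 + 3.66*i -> [-4.84, -1.18, 2.48, 6.14, 9.8]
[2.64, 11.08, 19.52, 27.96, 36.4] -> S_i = 2.64 + 8.44*i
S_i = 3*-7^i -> [3, -21, 147, -1029, 7203]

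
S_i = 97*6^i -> [97, 582, 3492, 20952, 125712]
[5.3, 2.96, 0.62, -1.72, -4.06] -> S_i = 5.30 + -2.34*i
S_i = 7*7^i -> [7, 49, 343, 2401, 16807]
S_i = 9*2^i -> [9, 18, 36, 72, 144]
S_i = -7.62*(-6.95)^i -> [-7.62, 52.96, -368.07, 2558.05, -17778.46]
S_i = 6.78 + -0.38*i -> [6.78, 6.4, 6.02, 5.64, 5.26]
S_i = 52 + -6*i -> [52, 46, 40, 34, 28]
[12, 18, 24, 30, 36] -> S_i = 12 + 6*i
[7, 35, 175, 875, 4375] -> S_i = 7*5^i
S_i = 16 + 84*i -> [16, 100, 184, 268, 352]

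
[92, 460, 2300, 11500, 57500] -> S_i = 92*5^i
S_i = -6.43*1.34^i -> [-6.43, -8.62, -11.55, -15.47, -20.73]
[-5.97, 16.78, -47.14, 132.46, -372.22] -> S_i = -5.97*(-2.81)^i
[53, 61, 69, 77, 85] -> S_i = 53 + 8*i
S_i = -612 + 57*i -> [-612, -555, -498, -441, -384]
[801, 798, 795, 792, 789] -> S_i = 801 + -3*i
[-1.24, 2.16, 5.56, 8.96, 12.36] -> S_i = -1.24 + 3.40*i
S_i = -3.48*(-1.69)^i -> [-3.48, 5.88, -9.94, 16.8, -28.39]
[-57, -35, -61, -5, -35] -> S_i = Random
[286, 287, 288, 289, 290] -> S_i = 286 + 1*i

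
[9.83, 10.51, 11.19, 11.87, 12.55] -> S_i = 9.83 + 0.68*i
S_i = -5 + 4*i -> [-5, -1, 3, 7, 11]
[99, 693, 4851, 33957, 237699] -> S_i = 99*7^i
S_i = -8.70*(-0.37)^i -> [-8.7, 3.22, -1.19, 0.44, -0.16]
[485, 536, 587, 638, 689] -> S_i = 485 + 51*i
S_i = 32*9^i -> [32, 288, 2592, 23328, 209952]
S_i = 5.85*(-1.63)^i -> [5.85, -9.54, 15.54, -25.33, 41.3]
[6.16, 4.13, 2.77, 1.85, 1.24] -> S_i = 6.16*0.67^i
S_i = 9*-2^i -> [9, -18, 36, -72, 144]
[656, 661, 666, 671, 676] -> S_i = 656 + 5*i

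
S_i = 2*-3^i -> [2, -6, 18, -54, 162]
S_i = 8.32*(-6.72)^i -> [8.32, -55.91, 375.72, -2524.82, 16966.82]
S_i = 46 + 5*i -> [46, 51, 56, 61, 66]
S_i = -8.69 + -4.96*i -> [-8.69, -13.65, -18.61, -23.57, -28.53]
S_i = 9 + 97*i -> [9, 106, 203, 300, 397]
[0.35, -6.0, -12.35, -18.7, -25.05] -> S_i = 0.35 + -6.35*i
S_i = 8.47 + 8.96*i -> [8.47, 17.43, 26.39, 35.35, 44.31]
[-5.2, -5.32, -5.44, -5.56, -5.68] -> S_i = -5.20 + -0.12*i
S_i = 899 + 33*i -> [899, 932, 965, 998, 1031]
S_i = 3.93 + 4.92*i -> [3.93, 8.85, 13.77, 18.69, 23.61]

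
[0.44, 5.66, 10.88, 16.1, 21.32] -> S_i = 0.44 + 5.22*i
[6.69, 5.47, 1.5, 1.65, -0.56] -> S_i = Random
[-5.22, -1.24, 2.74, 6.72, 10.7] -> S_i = -5.22 + 3.98*i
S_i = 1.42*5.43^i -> [1.42, 7.71, 41.87, 227.35, 1234.49]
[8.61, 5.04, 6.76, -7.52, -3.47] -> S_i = Random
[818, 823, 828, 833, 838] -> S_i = 818 + 5*i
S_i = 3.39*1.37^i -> [3.39, 4.64, 6.36, 8.72, 11.94]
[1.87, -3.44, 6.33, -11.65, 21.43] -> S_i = 1.87*(-1.84)^i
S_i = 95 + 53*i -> [95, 148, 201, 254, 307]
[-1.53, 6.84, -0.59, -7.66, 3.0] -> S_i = Random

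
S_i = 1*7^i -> [1, 7, 49, 343, 2401]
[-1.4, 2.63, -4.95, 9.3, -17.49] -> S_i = -1.40*(-1.88)^i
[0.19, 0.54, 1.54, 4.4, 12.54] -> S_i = 0.19*2.85^i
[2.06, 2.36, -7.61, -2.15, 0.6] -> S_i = Random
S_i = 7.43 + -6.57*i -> [7.43, 0.86, -5.71, -12.28, -18.85]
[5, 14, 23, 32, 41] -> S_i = 5 + 9*i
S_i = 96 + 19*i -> [96, 115, 134, 153, 172]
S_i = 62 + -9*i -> [62, 53, 44, 35, 26]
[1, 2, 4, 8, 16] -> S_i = 1*2^i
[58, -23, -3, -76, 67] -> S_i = Random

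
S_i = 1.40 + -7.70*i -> [1.4, -6.3, -14.0, -21.7, -29.4]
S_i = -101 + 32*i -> [-101, -69, -37, -5, 27]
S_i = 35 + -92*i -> [35, -57, -149, -241, -333]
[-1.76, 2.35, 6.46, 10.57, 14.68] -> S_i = -1.76 + 4.11*i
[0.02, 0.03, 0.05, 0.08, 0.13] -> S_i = 0.02*1.60^i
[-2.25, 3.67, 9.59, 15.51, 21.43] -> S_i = -2.25 + 5.92*i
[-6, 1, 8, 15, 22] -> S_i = -6 + 7*i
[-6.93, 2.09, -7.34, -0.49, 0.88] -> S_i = Random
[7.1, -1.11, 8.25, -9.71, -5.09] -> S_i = Random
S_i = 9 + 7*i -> [9, 16, 23, 30, 37]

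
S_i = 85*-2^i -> [85, -170, 340, -680, 1360]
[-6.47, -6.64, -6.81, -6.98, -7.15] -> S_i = -6.47 + -0.17*i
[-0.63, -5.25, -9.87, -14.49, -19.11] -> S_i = -0.63 + -4.62*i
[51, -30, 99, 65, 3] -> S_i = Random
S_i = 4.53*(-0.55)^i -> [4.53, -2.49, 1.37, -0.75, 0.41]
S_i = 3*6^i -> [3, 18, 108, 648, 3888]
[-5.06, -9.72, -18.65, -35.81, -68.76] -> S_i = -5.06*1.92^i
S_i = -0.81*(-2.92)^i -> [-0.81, 2.37, -6.91, 20.17, -58.89]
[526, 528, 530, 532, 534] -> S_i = 526 + 2*i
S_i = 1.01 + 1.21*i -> [1.01, 2.22, 3.43, 4.64, 5.85]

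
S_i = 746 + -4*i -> [746, 742, 738, 734, 730]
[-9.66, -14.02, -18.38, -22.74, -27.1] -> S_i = -9.66 + -4.36*i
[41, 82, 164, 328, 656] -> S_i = 41*2^i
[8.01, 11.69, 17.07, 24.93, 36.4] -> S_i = 8.01*1.46^i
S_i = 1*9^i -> [1, 9, 81, 729, 6561]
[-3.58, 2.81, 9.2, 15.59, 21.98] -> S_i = -3.58 + 6.39*i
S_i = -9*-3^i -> [-9, 27, -81, 243, -729]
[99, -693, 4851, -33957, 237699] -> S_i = 99*-7^i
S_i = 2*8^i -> [2, 16, 128, 1024, 8192]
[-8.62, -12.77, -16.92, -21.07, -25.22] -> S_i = -8.62 + -4.15*i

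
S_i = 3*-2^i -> [3, -6, 12, -24, 48]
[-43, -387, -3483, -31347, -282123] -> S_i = -43*9^i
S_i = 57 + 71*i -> [57, 128, 199, 270, 341]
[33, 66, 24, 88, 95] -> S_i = Random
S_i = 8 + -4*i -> [8, 4, 0, -4, -8]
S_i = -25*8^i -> [-25, -200, -1600, -12800, -102400]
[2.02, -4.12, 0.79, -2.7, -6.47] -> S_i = Random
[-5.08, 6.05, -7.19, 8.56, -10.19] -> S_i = -5.08*(-1.19)^i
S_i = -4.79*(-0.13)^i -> [-4.79, 0.62, -0.08, 0.01, -0.0]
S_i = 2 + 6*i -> [2, 8, 14, 20, 26]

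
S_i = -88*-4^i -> [-88, 352, -1408, 5632, -22528]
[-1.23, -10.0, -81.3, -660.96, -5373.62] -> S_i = -1.23*8.13^i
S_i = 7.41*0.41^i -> [7.41, 3.04, 1.25, 0.51, 0.21]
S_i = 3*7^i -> [3, 21, 147, 1029, 7203]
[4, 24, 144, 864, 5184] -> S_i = 4*6^i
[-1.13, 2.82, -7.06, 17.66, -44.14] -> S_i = -1.13*(-2.50)^i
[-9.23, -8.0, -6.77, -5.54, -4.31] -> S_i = -9.23 + 1.23*i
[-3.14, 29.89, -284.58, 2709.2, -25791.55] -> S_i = -3.14*(-9.52)^i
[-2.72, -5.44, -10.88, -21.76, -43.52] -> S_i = -2.72*2.00^i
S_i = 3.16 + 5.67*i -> [3.16, 8.83, 14.5, 20.17, 25.84]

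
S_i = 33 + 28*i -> [33, 61, 89, 117, 145]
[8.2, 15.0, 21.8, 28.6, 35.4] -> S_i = 8.20 + 6.80*i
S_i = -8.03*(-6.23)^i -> [-8.03, 50.03, -311.67, 1941.69, -12096.72]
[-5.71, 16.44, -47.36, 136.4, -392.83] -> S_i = -5.71*(-2.88)^i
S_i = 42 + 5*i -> [42, 47, 52, 57, 62]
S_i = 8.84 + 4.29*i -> [8.84, 13.13, 17.42, 21.71, 26.0]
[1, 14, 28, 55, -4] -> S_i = Random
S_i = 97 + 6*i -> [97, 103, 109, 115, 121]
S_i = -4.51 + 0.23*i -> [-4.51, -4.28, -4.05, -3.82, -3.59]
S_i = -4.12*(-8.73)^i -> [-4.12, 35.97, -314.0, 2741.2, -23930.63]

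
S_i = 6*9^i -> [6, 54, 486, 4374, 39366]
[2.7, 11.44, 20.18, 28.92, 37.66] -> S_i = 2.70 + 8.74*i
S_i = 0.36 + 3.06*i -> [0.36, 3.42, 6.48, 9.54, 12.6]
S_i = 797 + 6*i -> [797, 803, 809, 815, 821]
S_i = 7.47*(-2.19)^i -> [7.47, -16.36, 35.83, -78.46, 171.83]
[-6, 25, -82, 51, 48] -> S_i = Random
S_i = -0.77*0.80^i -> [-0.77, -0.62, -0.49, -0.39, -0.32]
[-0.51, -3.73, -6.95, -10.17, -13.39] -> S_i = -0.51 + -3.22*i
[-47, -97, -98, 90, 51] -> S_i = Random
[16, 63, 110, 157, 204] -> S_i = 16 + 47*i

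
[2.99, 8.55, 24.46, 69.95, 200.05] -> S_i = 2.99*2.86^i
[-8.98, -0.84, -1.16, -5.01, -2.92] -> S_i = Random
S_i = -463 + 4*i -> [-463, -459, -455, -451, -447]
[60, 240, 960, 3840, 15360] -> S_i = 60*4^i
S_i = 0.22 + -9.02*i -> [0.22, -8.8, -17.82, -26.84, -35.86]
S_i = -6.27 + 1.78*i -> [-6.27, -4.49, -2.71, -0.93, 0.85]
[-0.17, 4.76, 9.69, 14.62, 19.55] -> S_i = -0.17 + 4.93*i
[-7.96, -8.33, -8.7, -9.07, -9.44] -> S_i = -7.96 + -0.37*i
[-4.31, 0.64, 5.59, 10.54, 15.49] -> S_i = -4.31 + 4.95*i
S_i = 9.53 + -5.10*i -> [9.53, 4.43, -0.67, -5.77, -10.87]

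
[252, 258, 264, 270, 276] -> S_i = 252 + 6*i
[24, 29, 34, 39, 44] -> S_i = 24 + 5*i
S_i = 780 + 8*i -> [780, 788, 796, 804, 812]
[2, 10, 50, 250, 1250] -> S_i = 2*5^i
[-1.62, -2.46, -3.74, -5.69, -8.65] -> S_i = -1.62*1.52^i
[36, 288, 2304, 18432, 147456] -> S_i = 36*8^i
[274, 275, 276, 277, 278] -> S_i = 274 + 1*i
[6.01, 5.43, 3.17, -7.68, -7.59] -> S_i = Random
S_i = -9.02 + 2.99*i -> [-9.02, -6.03, -3.04, -0.05, 2.94]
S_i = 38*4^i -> [38, 152, 608, 2432, 9728]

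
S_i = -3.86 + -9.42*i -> [-3.86, -13.28, -22.7, -32.12, -41.54]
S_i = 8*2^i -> [8, 16, 32, 64, 128]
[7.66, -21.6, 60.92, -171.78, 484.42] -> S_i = 7.66*(-2.82)^i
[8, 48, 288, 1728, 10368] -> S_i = 8*6^i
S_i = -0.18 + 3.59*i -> [-0.18, 3.41, 7.0, 10.59, 14.18]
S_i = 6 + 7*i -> [6, 13, 20, 27, 34]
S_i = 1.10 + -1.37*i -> [1.1, -0.27, -1.64, -3.01, -4.38]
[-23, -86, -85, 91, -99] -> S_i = Random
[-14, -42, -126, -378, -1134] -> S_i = -14*3^i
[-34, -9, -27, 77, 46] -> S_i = Random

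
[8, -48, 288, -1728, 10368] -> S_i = 8*-6^i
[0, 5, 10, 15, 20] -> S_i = 0 + 5*i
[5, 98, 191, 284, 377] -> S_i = 5 + 93*i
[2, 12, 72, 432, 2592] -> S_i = 2*6^i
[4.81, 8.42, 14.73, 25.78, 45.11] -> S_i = 4.81*1.75^i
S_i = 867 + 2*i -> [867, 869, 871, 873, 875]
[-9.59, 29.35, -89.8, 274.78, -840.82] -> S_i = -9.59*(-3.06)^i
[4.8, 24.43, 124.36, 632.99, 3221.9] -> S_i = 4.80*5.09^i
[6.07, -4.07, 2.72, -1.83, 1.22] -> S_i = 6.07*(-0.67)^i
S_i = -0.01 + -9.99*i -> [-0.01, -10.0, -19.99, -29.98, -39.97]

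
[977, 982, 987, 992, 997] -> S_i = 977 + 5*i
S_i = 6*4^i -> [6, 24, 96, 384, 1536]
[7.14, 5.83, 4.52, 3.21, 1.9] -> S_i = 7.14 + -1.31*i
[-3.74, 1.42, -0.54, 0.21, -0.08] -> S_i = -3.74*(-0.38)^i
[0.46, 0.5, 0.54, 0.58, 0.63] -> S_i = 0.46*1.08^i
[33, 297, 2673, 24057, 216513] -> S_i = 33*9^i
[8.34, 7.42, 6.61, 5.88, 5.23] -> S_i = 8.34*0.89^i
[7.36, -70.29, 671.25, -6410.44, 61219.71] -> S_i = 7.36*(-9.55)^i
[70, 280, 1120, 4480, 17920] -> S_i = 70*4^i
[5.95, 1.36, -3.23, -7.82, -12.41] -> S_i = 5.95 + -4.59*i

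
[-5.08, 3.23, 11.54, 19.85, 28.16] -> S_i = -5.08 + 8.31*i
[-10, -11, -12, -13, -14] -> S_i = -10 + -1*i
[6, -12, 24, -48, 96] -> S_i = 6*-2^i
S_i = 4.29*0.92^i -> [4.29, 3.95, 3.63, 3.34, 3.07]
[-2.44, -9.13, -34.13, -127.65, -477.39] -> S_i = -2.44*3.74^i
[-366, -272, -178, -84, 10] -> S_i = -366 + 94*i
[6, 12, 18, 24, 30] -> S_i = 6 + 6*i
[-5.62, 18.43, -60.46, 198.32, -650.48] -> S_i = -5.62*(-3.28)^i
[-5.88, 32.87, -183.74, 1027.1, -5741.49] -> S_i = -5.88*(-5.59)^i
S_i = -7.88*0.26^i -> [-7.88, -2.05, -0.53, -0.14, -0.04]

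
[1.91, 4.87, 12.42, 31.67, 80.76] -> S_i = 1.91*2.55^i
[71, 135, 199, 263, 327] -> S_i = 71 + 64*i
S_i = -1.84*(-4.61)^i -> [-1.84, 8.48, -39.1, 180.27, -831.04]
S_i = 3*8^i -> [3, 24, 192, 1536, 12288]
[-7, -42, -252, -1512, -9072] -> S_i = -7*6^i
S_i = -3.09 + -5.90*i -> [-3.09, -8.99, -14.89, -20.79, -26.69]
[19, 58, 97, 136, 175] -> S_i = 19 + 39*i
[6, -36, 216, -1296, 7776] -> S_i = 6*-6^i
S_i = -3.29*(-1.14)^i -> [-3.29, 3.75, -4.28, 4.87, -5.56]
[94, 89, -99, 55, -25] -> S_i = Random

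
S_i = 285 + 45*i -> [285, 330, 375, 420, 465]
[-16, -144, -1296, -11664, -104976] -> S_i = -16*9^i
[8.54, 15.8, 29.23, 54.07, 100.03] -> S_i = 8.54*1.85^i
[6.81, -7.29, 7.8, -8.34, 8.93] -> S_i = 6.81*(-1.07)^i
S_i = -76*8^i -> [-76, -608, -4864, -38912, -311296]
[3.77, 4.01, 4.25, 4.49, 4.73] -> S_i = 3.77 + 0.24*i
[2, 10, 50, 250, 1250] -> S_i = 2*5^i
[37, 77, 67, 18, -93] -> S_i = Random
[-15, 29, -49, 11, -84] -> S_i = Random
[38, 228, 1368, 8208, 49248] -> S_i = 38*6^i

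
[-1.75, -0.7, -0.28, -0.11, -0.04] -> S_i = -1.75*0.40^i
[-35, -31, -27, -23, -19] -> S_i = -35 + 4*i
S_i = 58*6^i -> [58, 348, 2088, 12528, 75168]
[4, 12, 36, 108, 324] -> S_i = 4*3^i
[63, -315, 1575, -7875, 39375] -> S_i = 63*-5^i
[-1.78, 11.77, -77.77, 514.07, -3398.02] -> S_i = -1.78*(-6.61)^i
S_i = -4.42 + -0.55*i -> [-4.42, -4.97, -5.52, -6.07, -6.62]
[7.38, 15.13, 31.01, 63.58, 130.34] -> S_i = 7.38*2.05^i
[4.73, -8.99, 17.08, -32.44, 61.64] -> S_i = 4.73*(-1.90)^i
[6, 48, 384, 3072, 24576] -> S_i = 6*8^i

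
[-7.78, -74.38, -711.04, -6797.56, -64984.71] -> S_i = -7.78*9.56^i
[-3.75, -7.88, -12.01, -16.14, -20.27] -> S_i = -3.75 + -4.13*i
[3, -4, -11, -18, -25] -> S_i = 3 + -7*i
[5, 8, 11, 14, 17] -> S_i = 5 + 3*i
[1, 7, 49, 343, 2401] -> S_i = 1*7^i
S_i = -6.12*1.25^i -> [-6.12, -7.65, -9.56, -11.95, -14.94]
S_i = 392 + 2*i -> [392, 394, 396, 398, 400]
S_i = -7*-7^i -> [-7, 49, -343, 2401, -16807]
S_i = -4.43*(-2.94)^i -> [-4.43, 13.02, -38.29, 112.58, -330.97]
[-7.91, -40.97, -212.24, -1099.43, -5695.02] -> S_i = -7.91*5.18^i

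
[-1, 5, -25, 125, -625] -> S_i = -1*-5^i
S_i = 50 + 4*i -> [50, 54, 58, 62, 66]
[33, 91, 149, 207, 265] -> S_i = 33 + 58*i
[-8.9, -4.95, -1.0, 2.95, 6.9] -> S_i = -8.90 + 3.95*i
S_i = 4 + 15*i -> [4, 19, 34, 49, 64]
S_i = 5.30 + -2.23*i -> [5.3, 3.07, 0.84, -1.39, -3.62]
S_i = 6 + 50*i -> [6, 56, 106, 156, 206]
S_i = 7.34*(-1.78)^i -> [7.34, -13.07, 23.26, -41.4, 73.68]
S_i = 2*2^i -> [2, 4, 8, 16, 32]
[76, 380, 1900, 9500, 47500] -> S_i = 76*5^i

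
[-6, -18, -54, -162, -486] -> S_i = -6*3^i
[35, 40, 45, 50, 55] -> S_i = 35 + 5*i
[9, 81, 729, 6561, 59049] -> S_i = 9*9^i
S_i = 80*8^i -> [80, 640, 5120, 40960, 327680]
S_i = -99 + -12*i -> [-99, -111, -123, -135, -147]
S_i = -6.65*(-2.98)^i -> [-6.65, 19.82, -59.05, 175.98, -524.43]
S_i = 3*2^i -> [3, 6, 12, 24, 48]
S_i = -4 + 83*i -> [-4, 79, 162, 245, 328]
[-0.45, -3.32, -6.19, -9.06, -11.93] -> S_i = -0.45 + -2.87*i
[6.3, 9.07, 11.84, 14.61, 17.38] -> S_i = 6.30 + 2.77*i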